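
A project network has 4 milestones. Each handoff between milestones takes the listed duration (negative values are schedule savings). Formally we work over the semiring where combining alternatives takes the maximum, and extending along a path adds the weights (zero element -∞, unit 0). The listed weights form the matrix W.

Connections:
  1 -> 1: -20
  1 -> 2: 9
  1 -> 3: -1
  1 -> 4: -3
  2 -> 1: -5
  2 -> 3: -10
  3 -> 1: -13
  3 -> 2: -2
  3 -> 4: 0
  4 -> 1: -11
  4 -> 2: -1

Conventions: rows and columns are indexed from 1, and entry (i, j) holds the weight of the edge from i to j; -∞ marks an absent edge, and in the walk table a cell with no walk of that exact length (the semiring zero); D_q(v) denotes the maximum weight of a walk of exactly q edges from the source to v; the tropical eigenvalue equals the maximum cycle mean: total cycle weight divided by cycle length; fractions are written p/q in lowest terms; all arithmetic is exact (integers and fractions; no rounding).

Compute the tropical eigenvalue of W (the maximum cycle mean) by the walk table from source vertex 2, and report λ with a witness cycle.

q=0: [-∞, 0, -∞, -∞]
q=1: [-5, -∞, -10, -∞]
q=2: [-23, 4, -6, -8]
q=3: [-1, -8, -6, -6]
q=4: [-13, 8, -2, -4]
Optimal cycle mean attained by: cycle 1->2->1, total 9 + (-5), length 2.
Answer: λ = 2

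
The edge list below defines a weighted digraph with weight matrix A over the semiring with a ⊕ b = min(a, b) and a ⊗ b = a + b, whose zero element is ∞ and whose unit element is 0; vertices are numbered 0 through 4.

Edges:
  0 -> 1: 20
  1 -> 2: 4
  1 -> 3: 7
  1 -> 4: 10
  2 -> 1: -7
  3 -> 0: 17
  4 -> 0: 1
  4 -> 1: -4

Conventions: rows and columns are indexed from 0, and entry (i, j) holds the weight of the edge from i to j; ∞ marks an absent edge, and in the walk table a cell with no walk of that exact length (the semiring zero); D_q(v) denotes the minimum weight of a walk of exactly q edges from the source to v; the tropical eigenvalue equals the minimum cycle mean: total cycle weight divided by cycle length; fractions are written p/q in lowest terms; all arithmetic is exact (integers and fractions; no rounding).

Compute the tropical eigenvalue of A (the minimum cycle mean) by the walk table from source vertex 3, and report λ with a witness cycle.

q=0: [∞, ∞, ∞, 0, ∞]
q=1: [17, ∞, ∞, ∞, ∞]
q=2: [∞, 37, ∞, ∞, ∞]
q=3: [∞, ∞, 41, 44, 47]
q=4: [48, 34, ∞, ∞, ∞]
q=5: [∞, 68, 38, 41, 44]
Optimal cycle mean attained by: cycle 1->2->1, total 4 + (-7), length 2.
Answer: λ = -3/2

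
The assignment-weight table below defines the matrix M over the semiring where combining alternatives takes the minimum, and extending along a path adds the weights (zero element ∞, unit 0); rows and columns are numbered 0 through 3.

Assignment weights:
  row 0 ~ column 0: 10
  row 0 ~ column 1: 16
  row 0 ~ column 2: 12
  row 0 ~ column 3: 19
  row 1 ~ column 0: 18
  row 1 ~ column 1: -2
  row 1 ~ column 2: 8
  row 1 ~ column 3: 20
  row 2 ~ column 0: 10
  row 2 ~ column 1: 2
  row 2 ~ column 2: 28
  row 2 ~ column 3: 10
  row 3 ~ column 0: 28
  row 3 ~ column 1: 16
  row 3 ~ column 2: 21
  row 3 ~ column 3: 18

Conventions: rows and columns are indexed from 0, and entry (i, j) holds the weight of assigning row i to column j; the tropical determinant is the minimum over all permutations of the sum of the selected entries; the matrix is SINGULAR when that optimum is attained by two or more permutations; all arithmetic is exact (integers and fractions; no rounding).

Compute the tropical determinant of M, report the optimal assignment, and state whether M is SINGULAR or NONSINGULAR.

σ = (0, 1, 2, 3): 10 + (-2) + 28 + 18 = 54
σ = (0, 1, 3, 2): 10 + (-2) + 10 + 21 = 39
σ = (0, 2, 1, 3): 10 + 8 + 2 + 18 = 38
σ = (0, 2, 3, 1): 10 + 8 + 10 + 16 = 44
σ = (0, 3, 1, 2): 10 + 20 + 2 + 21 = 53
σ = (0, 3, 2, 1): 10 + 20 + 28 + 16 = 74
σ = (1, 0, 2, 3): 16 + 18 + 28 + 18 = 80
σ = (1, 0, 3, 2): 16 + 18 + 10 + 21 = 65
σ = (1, 2, 0, 3): 16 + 8 + 10 + 18 = 52
σ = (1, 2, 3, 0): 16 + 8 + 10 + 28 = 62
σ = (1, 3, 0, 2): 16 + 20 + 10 + 21 = 67
σ = (1, 3, 2, 0): 16 + 20 + 28 + 28 = 92
σ = (2, 0, 1, 3): 12 + 18 + 2 + 18 = 50
σ = (2, 0, 3, 1): 12 + 18 + 10 + 16 = 56
σ = (2, 1, 0, 3): 12 + (-2) + 10 + 18 = 38
σ = (2, 1, 3, 0): 12 + (-2) + 10 + 28 = 48
σ = (2, 3, 0, 1): 12 + 20 + 10 + 16 = 58
σ = (2, 3, 1, 0): 12 + 20 + 2 + 28 = 62
σ = (3, 0, 1, 2): 19 + 18 + 2 + 21 = 60
σ = (3, 0, 2, 1): 19 + 18 + 28 + 16 = 81
σ = (3, 1, 0, 2): 19 + (-2) + 10 + 21 = 48
σ = (3, 1, 2, 0): 19 + (-2) + 28 + 28 = 73
σ = (3, 2, 0, 1): 19 + 8 + 10 + 16 = 53
σ = (3, 2, 1, 0): 19 + 8 + 2 + 28 = 57
Optimal value attained by: σ = (0, 2, 1, 3).
Answer: det⊕(M) = 38; verdict: SINGULAR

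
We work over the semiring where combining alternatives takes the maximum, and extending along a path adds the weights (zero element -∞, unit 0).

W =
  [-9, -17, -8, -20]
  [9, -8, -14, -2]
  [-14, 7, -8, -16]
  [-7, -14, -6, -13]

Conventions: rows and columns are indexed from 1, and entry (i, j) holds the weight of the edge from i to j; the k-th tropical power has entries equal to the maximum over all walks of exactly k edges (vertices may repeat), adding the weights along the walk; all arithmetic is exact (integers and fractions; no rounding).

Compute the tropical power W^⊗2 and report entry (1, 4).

W^⊗2:
  [-8, -1, -16, -19]
  [1, -7, 1, -10]
  [16, -1, -7, 5]
  [-5, 1, -14, -16]
Key observation: the optimum is the walk 1->2->4, with weight (-17) + (-2) = -19.
Optimal value attained by: walk 1->2->4.
Answer: (W^⊗2)[1][4] = -19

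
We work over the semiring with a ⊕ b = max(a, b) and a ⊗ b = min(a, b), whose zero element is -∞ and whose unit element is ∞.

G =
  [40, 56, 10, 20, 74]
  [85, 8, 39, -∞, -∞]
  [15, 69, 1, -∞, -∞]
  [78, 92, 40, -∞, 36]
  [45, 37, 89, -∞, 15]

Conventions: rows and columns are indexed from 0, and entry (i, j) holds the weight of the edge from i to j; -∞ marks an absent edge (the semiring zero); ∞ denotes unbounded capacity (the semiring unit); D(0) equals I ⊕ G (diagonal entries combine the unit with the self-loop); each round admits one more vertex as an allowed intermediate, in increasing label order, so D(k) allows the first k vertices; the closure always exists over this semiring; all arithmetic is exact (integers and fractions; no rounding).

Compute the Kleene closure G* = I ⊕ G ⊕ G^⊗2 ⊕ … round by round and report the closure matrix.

D(0):
  [∞, 56, 10, 20, 74]
  [85, ∞, 39, -∞, -∞]
  [15, 69, ∞, -∞, -∞]
  [78, 92, 40, ∞, 36]
  [45, 37, 89, -∞, ∞]
D(1):
  [∞, 56, 10, 20, 74]
  [85, ∞, 39, 20, 74]
  [15, 69, ∞, 15, 15]
  [78, 92, 40, ∞, 74]
  [45, 45, 89, 20, ∞]
D(2):
  [∞, 56, 39, 20, 74]
  [85, ∞, 39, 20, 74]
  [69, 69, ∞, 20, 69]
  [85, 92, 40, ∞, 74]
  [45, 45, 89, 20, ∞]
D(3):
  [∞, 56, 39, 20, 74]
  [85, ∞, 39, 20, 74]
  [69, 69, ∞, 20, 69]
  [85, 92, 40, ∞, 74]
  [69, 69, 89, 20, ∞]
D(4):
  [∞, 56, 39, 20, 74]
  [85, ∞, 39, 20, 74]
  [69, 69, ∞, 20, 69]
  [85, 92, 40, ∞, 74]
  [69, 69, 89, 20, ∞]
D(5):
  [∞, 69, 74, 20, 74]
  [85, ∞, 74, 20, 74]
  [69, 69, ∞, 20, 69]
  [85, 92, 74, ∞, 74]
  [69, 69, 89, 20, ∞]
Answer: G* = [[∞, 69, 74, 20, 74], [85, ∞, 74, 20, 74], [69, 69, ∞, 20, 69], [85, 92, 74, ∞, 74], [69, 69, 89, 20, ∞]]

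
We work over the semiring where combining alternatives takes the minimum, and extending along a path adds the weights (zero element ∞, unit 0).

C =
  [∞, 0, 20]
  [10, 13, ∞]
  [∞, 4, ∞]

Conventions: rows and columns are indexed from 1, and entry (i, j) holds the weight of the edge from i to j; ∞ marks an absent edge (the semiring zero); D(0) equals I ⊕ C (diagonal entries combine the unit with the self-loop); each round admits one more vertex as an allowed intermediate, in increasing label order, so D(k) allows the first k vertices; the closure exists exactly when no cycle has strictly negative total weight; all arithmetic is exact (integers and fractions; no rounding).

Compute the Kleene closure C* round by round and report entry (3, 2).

D(0):
  [0, 0, 20]
  [10, 0, ∞]
  [∞, 4, 0]
D(1):
  [0, 0, 20]
  [10, 0, 30]
  [∞, 4, 0]
D(2):
  [0, 0, 20]
  [10, 0, 30]
  [14, 4, 0]
D(3):
  [0, 0, 20]
  [10, 0, 30]
  [14, 4, 0]
Answer: C*[3][2] = 4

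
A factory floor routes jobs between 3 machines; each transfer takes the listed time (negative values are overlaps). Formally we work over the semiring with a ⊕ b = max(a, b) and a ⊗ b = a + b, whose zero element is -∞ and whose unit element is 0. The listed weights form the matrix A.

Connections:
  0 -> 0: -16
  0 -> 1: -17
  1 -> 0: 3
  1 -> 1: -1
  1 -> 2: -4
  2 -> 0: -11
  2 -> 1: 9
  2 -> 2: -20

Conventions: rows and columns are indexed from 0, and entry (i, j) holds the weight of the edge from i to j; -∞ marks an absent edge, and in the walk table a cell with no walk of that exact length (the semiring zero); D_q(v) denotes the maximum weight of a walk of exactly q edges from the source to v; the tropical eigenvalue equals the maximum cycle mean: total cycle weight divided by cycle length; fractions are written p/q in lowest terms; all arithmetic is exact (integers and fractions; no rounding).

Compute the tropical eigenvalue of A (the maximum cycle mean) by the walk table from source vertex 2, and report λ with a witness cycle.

q=0: [-∞, -∞, 0]
q=1: [-11, 9, -20]
q=2: [12, 8, 5]
q=3: [11, 14, 4]
Optimal cycle mean attained by: cycle 1->2->1, total (-4) + 9, length 2.
Answer: λ = 5/2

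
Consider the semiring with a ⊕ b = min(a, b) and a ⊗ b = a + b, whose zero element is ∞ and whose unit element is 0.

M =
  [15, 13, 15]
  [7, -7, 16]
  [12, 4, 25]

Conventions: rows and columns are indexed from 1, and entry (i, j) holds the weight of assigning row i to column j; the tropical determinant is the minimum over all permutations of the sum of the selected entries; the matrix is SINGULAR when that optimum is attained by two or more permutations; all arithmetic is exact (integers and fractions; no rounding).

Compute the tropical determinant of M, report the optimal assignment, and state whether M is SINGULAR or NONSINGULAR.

σ = (1, 2, 3): 15 + (-7) + 25 = 33
σ = (1, 3, 2): 15 + 16 + 4 = 35
σ = (2, 1, 3): 13 + 7 + 25 = 45
σ = (2, 3, 1): 13 + 16 + 12 = 41
σ = (3, 1, 2): 15 + 7 + 4 = 26
σ = (3, 2, 1): 15 + (-7) + 12 = 20
Optimal value attained by: σ = (3, 2, 1).
Answer: det⊕(M) = 20; verdict: NONSINGULAR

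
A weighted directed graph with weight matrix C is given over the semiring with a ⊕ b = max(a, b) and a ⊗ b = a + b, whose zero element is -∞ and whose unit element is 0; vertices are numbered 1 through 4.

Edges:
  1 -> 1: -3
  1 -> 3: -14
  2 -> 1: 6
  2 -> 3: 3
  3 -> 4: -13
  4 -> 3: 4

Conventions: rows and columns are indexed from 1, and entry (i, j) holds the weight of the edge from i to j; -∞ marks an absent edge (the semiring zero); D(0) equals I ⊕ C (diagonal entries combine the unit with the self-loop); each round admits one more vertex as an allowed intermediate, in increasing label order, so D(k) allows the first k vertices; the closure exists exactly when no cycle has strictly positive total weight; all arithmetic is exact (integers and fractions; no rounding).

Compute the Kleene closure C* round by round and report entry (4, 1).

D(0):
  [0, -∞, -14, -∞]
  [6, 0, 3, -∞]
  [-∞, -∞, 0, -13]
  [-∞, -∞, 4, 0]
D(1):
  [0, -∞, -14, -∞]
  [6, 0, 3, -∞]
  [-∞, -∞, 0, -13]
  [-∞, -∞, 4, 0]
D(2):
  [0, -∞, -14, -∞]
  [6, 0, 3, -∞]
  [-∞, -∞, 0, -13]
  [-∞, -∞, 4, 0]
D(3):
  [0, -∞, -14, -27]
  [6, 0, 3, -10]
  [-∞, -∞, 0, -13]
  [-∞, -∞, 4, 0]
D(4):
  [0, -∞, -14, -27]
  [6, 0, 3, -10]
  [-∞, -∞, 0, -13]
  [-∞, -∞, 4, 0]
Answer: C*[4][1] = -∞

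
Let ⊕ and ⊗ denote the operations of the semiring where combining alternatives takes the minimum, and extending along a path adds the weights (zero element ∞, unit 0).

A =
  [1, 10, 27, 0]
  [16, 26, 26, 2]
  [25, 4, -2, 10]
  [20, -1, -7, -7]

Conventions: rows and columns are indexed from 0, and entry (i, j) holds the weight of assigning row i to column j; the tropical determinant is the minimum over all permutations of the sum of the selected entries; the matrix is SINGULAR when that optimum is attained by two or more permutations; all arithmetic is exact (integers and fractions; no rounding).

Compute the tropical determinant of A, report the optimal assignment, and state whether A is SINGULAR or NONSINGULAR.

σ = (0, 1, 2, 3): 1 + 26 + (-2) + (-7) = 18
σ = (0, 1, 3, 2): 1 + 26 + 10 + (-7) = 30
σ = (0, 2, 1, 3): 1 + 26 + 4 + (-7) = 24
σ = (0, 2, 3, 1): 1 + 26 + 10 + (-1) = 36
σ = (0, 3, 1, 2): 1 + 2 + 4 + (-7) = 0
σ = (0, 3, 2, 1): 1 + 2 + (-2) + (-1) = 0
σ = (1, 0, 2, 3): 10 + 16 + (-2) + (-7) = 17
σ = (1, 0, 3, 2): 10 + 16 + 10 + (-7) = 29
σ = (1, 2, 0, 3): 10 + 26 + 25 + (-7) = 54
σ = (1, 2, 3, 0): 10 + 26 + 10 + 20 = 66
σ = (1, 3, 0, 2): 10 + 2 + 25 + (-7) = 30
σ = (1, 3, 2, 0): 10 + 2 + (-2) + 20 = 30
σ = (2, 0, 1, 3): 27 + 16 + 4 + (-7) = 40
σ = (2, 0, 3, 1): 27 + 16 + 10 + (-1) = 52
σ = (2, 1, 0, 3): 27 + 26 + 25 + (-7) = 71
σ = (2, 1, 3, 0): 27 + 26 + 10 + 20 = 83
σ = (2, 3, 0, 1): 27 + 2 + 25 + (-1) = 53
σ = (2, 3, 1, 0): 27 + 2 + 4 + 20 = 53
σ = (3, 0, 1, 2): 0 + 16 + 4 + (-7) = 13
σ = (3, 0, 2, 1): 0 + 16 + (-2) + (-1) = 13
σ = (3, 1, 0, 2): 0 + 26 + 25 + (-7) = 44
σ = (3, 1, 2, 0): 0 + 26 + (-2) + 20 = 44
σ = (3, 2, 0, 1): 0 + 26 + 25 + (-1) = 50
σ = (3, 2, 1, 0): 0 + 26 + 4 + 20 = 50
Optimal value attained by: σ = (0, 3, 1, 2).
Answer: det⊕(A) = 0; verdict: SINGULAR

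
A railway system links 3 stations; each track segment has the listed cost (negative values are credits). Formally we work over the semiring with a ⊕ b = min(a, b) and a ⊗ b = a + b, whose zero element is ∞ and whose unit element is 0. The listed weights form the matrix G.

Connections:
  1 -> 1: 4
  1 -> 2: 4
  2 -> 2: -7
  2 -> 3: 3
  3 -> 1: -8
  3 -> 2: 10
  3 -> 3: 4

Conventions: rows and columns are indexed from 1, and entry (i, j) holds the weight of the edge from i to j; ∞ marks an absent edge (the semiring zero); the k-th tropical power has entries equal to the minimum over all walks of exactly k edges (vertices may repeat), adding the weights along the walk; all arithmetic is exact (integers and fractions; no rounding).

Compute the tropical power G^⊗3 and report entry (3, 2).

G^⊗2:
  [8, -3, 7]
  [-5, -14, -4]
  [-4, -4, 8]
G^⊗3:
  [-1, -10, 0]
  [-12, -21, -11]
  [0, -11, -1]
Key observation: the optimum is the walk 3->1->2->2, with weight (-8) + 4 + (-7) = -11.
Optimal value attained by: walk 3->1->2->2.
Answer: (G^⊗3)[3][2] = -11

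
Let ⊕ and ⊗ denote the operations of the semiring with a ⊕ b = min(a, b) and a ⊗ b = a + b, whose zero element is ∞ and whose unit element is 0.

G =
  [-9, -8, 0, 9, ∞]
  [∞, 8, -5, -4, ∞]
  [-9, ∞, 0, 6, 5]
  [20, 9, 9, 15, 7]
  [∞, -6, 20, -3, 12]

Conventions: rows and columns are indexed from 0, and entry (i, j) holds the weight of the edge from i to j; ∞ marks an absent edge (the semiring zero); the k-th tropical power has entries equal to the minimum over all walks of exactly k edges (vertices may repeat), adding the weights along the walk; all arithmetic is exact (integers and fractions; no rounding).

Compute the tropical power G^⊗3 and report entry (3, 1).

G^⊗2:
  [-18, -17, -13, -12, 5]
  [-14, 5, -5, 1, 0]
  [-18, -17, -9, 0, 5]
  [0, 1, 4, 4, 14]
  [11, 2, -11, -10, 4]
G^⊗3:
  [-27, -26, -22, -21, -8]
  [-23, -22, -14, -5, 0]
  [-27, -26, -22, -21, -4]
  [-9, -8, -4, -3, 9]
  [-20, -2, -11, -5, -6]
Key observation: the optimum is the walk 3->2->0->1, with weight 9 + (-9) + (-8) = -8.
Optimal value attained by: walk 3->2->0->1.
Answer: (G^⊗3)[3][1] = -8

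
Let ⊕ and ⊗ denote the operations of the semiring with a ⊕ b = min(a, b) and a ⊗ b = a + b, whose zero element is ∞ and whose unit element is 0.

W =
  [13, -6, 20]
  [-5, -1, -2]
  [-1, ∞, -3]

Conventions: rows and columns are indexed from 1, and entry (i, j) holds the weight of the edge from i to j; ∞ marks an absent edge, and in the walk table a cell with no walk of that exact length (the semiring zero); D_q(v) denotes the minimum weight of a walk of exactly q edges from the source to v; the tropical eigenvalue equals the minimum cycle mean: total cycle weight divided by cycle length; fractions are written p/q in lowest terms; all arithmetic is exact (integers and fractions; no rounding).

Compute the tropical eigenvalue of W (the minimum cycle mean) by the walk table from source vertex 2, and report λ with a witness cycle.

q=0: [∞, 0, ∞]
q=1: [-5, -1, -2]
q=2: [-6, -11, -5]
q=3: [-16, -12, -13]
Optimal cycle mean attained by: cycle 1->2->1, total (-6) + (-5), length 2.
Answer: λ = -11/2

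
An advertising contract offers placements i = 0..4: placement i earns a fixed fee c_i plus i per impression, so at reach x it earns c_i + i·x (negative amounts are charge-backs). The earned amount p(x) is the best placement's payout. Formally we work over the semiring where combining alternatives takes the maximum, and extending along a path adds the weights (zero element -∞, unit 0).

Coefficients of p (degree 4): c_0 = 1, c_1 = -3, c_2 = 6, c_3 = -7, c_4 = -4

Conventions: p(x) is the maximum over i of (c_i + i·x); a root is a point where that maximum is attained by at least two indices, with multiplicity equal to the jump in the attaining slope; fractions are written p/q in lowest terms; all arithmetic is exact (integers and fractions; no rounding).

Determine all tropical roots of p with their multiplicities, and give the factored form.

hull edge (i=0, c=1) to (i=2, c=6): slope 5/2, span 2
hull edge (i=2, c=6) to (i=4, c=-4): slope -5, span 2
Factored form: p(x) = -4 ⊗ (x ⊕ (-5/2)) ⊗ (x ⊕ (-5/2)) ⊗ (x ⊕ 5) ⊗ (x ⊕ 5)
Answer: roots = -5/2 (mult 2), 5 (mult 2)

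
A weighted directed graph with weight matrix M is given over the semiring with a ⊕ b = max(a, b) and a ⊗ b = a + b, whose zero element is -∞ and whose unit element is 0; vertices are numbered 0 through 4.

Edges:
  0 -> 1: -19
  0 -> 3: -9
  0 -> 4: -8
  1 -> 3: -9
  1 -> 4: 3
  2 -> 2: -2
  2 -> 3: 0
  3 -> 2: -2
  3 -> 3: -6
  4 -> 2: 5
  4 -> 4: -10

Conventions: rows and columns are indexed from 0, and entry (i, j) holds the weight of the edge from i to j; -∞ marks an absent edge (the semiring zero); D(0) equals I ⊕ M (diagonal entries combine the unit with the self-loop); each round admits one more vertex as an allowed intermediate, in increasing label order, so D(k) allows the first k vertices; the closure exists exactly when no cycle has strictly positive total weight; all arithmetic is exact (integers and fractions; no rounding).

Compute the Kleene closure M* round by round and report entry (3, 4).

D(0):
  [0, -19, -∞, -9, -8]
  [-∞, 0, -∞, -9, 3]
  [-∞, -∞, 0, 0, -∞]
  [-∞, -∞, -2, 0, -∞]
  [-∞, -∞, 5, -∞, 0]
D(1):
  [0, -19, -∞, -9, -8]
  [-∞, 0, -∞, -9, 3]
  [-∞, -∞, 0, 0, -∞]
  [-∞, -∞, -2, 0, -∞]
  [-∞, -∞, 5, -∞, 0]
D(2):
  [0, -19, -∞, -9, -8]
  [-∞, 0, -∞, -9, 3]
  [-∞, -∞, 0, 0, -∞]
  [-∞, -∞, -2, 0, -∞]
  [-∞, -∞, 5, -∞, 0]
D(3):
  [0, -19, -∞, -9, -8]
  [-∞, 0, -∞, -9, 3]
  [-∞, -∞, 0, 0, -∞]
  [-∞, -∞, -2, 0, -∞]
  [-∞, -∞, 5, 5, 0]
D(4):
  [0, -19, -11, -9, -8]
  [-∞, 0, -11, -9, 3]
  [-∞, -∞, 0, 0, -∞]
  [-∞, -∞, -2, 0, -∞]
  [-∞, -∞, 5, 5, 0]
D(5):
  [0, -19, -3, -3, -8]
  [-∞, 0, 8, 8, 3]
  [-∞, -∞, 0, 0, -∞]
  [-∞, -∞, -2, 0, -∞]
  [-∞, -∞, 5, 5, 0]
Answer: M*[3][4] = -∞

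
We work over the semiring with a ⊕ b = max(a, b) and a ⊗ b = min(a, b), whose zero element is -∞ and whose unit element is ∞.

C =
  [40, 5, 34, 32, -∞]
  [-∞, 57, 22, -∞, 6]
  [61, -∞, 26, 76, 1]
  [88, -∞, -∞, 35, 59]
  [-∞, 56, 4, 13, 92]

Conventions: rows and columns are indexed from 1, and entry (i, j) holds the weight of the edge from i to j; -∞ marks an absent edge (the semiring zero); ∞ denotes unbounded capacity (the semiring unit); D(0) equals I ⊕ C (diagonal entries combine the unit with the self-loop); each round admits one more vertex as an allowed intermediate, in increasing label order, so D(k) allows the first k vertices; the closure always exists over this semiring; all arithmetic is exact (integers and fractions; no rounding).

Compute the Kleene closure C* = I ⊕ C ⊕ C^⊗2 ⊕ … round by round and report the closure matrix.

D(0):
  [∞, 5, 34, 32, -∞]
  [-∞, ∞, 22, -∞, 6]
  [61, -∞, ∞, 76, 1]
  [88, -∞, -∞, ∞, 59]
  [-∞, 56, 4, 13, ∞]
D(1):
  [∞, 5, 34, 32, -∞]
  [-∞, ∞, 22, -∞, 6]
  [61, 5, ∞, 76, 1]
  [88, 5, 34, ∞, 59]
  [-∞, 56, 4, 13, ∞]
D(2):
  [∞, 5, 34, 32, 5]
  [-∞, ∞, 22, -∞, 6]
  [61, 5, ∞, 76, 5]
  [88, 5, 34, ∞, 59]
  [-∞, 56, 22, 13, ∞]
D(3):
  [∞, 5, 34, 34, 5]
  [22, ∞, 22, 22, 6]
  [61, 5, ∞, 76, 5]
  [88, 5, 34, ∞, 59]
  [22, 56, 22, 22, ∞]
D(4):
  [∞, 5, 34, 34, 34]
  [22, ∞, 22, 22, 22]
  [76, 5, ∞, 76, 59]
  [88, 5, 34, ∞, 59]
  [22, 56, 22, 22, ∞]
D(5):
  [∞, 34, 34, 34, 34]
  [22, ∞, 22, 22, 22]
  [76, 56, ∞, 76, 59]
  [88, 56, 34, ∞, 59]
  [22, 56, 22, 22, ∞]
Answer: C* = [[∞, 34, 34, 34, 34], [22, ∞, 22, 22, 22], [76, 56, ∞, 76, 59], [88, 56, 34, ∞, 59], [22, 56, 22, 22, ∞]]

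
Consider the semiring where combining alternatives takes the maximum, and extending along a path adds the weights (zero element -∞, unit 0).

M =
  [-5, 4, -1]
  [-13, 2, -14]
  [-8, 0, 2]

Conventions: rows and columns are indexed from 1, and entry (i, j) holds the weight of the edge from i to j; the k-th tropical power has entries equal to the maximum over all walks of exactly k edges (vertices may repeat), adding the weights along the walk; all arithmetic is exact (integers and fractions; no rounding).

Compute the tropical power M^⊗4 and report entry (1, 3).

M^⊗2:
  [-9, 6, 1]
  [-11, 4, -12]
  [-6, 2, 4]
M^⊗3:
  [-7, 8, 3]
  [-9, 6, -10]
  [-4, 4, 6]
M^⊗4:
  [-5, 10, 5]
  [-7, 8, -8]
  [-2, 6, 8]
Key observation: the optimum is the walk 1->3->3->3->3, with weight (-1) + 2 + 2 + 2 = 5.
Optimal value attained by: walk 1->3->3->3->3.
Answer: (M^⊗4)[1][3] = 5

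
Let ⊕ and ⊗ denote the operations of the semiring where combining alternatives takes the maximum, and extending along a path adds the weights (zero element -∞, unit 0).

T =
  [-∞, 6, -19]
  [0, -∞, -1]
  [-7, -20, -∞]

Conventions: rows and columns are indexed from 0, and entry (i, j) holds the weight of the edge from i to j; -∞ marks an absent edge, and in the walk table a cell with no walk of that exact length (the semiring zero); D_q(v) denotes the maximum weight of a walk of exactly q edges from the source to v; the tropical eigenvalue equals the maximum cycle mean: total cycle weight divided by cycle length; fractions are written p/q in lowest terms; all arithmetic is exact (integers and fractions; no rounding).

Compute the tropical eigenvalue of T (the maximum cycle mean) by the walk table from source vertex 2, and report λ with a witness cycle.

q=0: [-∞, -∞, 0]
q=1: [-7, -20, -∞]
q=2: [-20, -1, -21]
q=3: [-1, -14, -2]
Optimal cycle mean attained by: cycle 0->1->0, total 6 + 0, length 2.
Answer: λ = 3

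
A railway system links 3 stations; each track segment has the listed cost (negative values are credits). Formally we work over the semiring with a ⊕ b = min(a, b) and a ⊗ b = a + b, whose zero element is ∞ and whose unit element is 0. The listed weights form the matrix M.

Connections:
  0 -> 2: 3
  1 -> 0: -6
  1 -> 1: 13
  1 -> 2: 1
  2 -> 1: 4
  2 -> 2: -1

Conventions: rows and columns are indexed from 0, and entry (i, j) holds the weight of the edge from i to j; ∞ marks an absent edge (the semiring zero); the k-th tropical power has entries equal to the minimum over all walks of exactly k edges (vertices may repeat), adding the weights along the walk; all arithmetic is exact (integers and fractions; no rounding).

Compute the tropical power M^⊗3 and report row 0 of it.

M^⊗2:
  [∞, 7, 2]
  [7, 5, -3]
  [-2, 3, -2]
M^⊗3:
  [1, 6, 1]
  [-1, 1, -4]
  [-3, 2, -3]
Answer: row 0 of M^⊗3 = [1, 6, 1]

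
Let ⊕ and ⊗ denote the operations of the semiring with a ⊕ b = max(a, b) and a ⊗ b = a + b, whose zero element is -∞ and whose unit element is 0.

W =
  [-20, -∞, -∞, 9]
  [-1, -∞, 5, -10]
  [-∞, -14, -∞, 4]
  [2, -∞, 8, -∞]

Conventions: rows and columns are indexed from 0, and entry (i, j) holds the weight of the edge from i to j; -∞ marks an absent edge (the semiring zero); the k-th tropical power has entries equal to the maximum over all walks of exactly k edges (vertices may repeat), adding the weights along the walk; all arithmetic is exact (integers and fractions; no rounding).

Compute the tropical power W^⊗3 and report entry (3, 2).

W^⊗2:
  [11, -∞, 17, -11]
  [-8, -9, -2, 9]
  [6, -∞, 12, -24]
  [-18, -6, -∞, 12]
W^⊗3:
  [-9, 3, -3, 21]
  [11, -16, 17, 2]
  [-14, -2, -16, 16]
  [14, -∞, 20, -9]
Key observation: the optimum is the walk 3->2->3->2, with weight 8 + 4 + 8 = 20.
Optimal value attained by: walk 3->2->3->2.
Answer: (W^⊗3)[3][2] = 20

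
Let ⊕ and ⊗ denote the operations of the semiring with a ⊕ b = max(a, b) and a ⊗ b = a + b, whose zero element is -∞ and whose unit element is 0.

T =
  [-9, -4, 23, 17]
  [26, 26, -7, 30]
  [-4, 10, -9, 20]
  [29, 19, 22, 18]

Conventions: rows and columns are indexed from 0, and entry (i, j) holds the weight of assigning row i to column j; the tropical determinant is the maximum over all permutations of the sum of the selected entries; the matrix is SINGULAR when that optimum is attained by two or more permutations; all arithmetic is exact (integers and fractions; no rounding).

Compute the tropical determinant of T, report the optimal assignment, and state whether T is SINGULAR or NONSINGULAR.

σ = (0, 1, 2, 3): (-9) + 26 + (-9) + 18 = 26
σ = (0, 1, 3, 2): (-9) + 26 + 20 + 22 = 59
σ = (0, 2, 1, 3): (-9) + (-7) + 10 + 18 = 12
σ = (0, 2, 3, 1): (-9) + (-7) + 20 + 19 = 23
σ = (0, 3, 1, 2): (-9) + 30 + 10 + 22 = 53
σ = (0, 3, 2, 1): (-9) + 30 + (-9) + 19 = 31
σ = (1, 0, 2, 3): (-4) + 26 + (-9) + 18 = 31
σ = (1, 0, 3, 2): (-4) + 26 + 20 + 22 = 64
σ = (1, 2, 0, 3): (-4) + (-7) + (-4) + 18 = 3
σ = (1, 2, 3, 0): (-4) + (-7) + 20 + 29 = 38
σ = (1, 3, 0, 2): (-4) + 30 + (-4) + 22 = 44
σ = (1, 3, 2, 0): (-4) + 30 + (-9) + 29 = 46
σ = (2, 0, 1, 3): 23 + 26 + 10 + 18 = 77
σ = (2, 0, 3, 1): 23 + 26 + 20 + 19 = 88
σ = (2, 1, 0, 3): 23 + 26 + (-4) + 18 = 63
σ = (2, 1, 3, 0): 23 + 26 + 20 + 29 = 98
σ = (2, 3, 0, 1): 23 + 30 + (-4) + 19 = 68
σ = (2, 3, 1, 0): 23 + 30 + 10 + 29 = 92
σ = (3, 0, 1, 2): 17 + 26 + 10 + 22 = 75
σ = (3, 0, 2, 1): 17 + 26 + (-9) + 19 = 53
σ = (3, 1, 0, 2): 17 + 26 + (-4) + 22 = 61
σ = (3, 1, 2, 0): 17 + 26 + (-9) + 29 = 63
σ = (3, 2, 0, 1): 17 + (-7) + (-4) + 19 = 25
σ = (3, 2, 1, 0): 17 + (-7) + 10 + 29 = 49
Optimal value attained by: σ = (2, 1, 3, 0).
Answer: det⊕(T) = 98; verdict: NONSINGULAR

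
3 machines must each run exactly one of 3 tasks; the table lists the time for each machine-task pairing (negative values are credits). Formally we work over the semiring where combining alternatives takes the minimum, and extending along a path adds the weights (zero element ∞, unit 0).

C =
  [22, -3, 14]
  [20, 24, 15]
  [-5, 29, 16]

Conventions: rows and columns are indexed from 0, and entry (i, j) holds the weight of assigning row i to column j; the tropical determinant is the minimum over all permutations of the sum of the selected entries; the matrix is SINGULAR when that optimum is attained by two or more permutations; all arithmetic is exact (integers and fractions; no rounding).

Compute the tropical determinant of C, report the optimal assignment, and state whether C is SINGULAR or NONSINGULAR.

σ = (0, 1, 2): 22 + 24 + 16 = 62
σ = (0, 2, 1): 22 + 15 + 29 = 66
σ = (1, 0, 2): (-3) + 20 + 16 = 33
σ = (1, 2, 0): (-3) + 15 + (-5) = 7
σ = (2, 0, 1): 14 + 20 + 29 = 63
σ = (2, 1, 0): 14 + 24 + (-5) = 33
Optimal value attained by: σ = (1, 2, 0).
Answer: det⊕(C) = 7; verdict: NONSINGULAR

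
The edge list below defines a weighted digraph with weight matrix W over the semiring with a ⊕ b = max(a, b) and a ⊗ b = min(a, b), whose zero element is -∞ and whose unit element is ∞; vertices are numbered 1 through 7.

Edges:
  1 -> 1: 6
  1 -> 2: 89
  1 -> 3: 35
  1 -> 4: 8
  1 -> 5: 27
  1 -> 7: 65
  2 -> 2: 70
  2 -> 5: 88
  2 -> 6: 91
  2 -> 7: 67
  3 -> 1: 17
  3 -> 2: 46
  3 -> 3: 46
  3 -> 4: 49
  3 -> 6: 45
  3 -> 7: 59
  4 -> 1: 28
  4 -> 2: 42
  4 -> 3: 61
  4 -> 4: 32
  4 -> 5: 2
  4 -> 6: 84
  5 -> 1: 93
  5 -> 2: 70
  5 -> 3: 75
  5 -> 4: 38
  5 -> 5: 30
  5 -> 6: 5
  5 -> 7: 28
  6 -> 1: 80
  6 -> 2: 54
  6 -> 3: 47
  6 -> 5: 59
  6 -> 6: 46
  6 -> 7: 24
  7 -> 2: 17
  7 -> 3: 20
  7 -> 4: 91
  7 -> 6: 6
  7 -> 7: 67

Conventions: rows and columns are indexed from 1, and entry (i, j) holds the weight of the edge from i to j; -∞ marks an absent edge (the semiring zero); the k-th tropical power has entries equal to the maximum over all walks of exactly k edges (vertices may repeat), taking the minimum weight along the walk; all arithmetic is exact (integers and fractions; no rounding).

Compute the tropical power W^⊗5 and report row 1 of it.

W^⊗2:
  [27, 70, 35, 65, 88, 89, 67]
  [88, 70, 75, 67, 70, 70, 67]
  [45, 46, 49, 59, 46, 49, 59]
  [80, 54, 47, 49, 59, 46, 59]
  [30, 89, 46, 49, 70, 70, 67]
  [59, 80, 59, 47, 54, 54, 65]
  [28, 42, 61, 67, 17, 84, 67]
W^⊗3:
  [88, 70, 75, 67, 70, 70, 67]
  [70, 88, 70, 67, 70, 70, 67]
  [49, 49, 59, 59, 49, 59, 59]
  [59, 80, 59, 59, 54, 54, 65]
  [70, 70, 70, 67, 88, 89, 67]
  [54, 70, 54, 65, 80, 80, 67]
  [80, 54, 61, 67, 59, 67, 67]
W^⊗4:
  [70, 88, 70, 67, 70, 70, 67]
  [70, 70, 70, 67, 88, 88, 67]
  [59, 54, 59, 59, 59, 59, 59]
  [54, 70, 59, 65, 80, 80, 67]
  [88, 70, 75, 67, 70, 70, 67]
  [80, 70, 75, 67, 70, 70, 67]
  [67, 80, 61, 67, 59, 67, 67]
W^⊗5:
  [70, 70, 70, 67, 88, 88, 67]
  [88, 70, 75, 67, 70, 70, 67]
  [59, 59, 59, 59, 59, 59, 59]
  [80, 70, 75, 67, 70, 70, 67]
  [70, 88, 70, 67, 70, 70, 67]
  [70, 80, 70, 67, 70, 70, 67]
  [67, 70, 61, 67, 80, 80, 67]
Answer: row 1 of W^⊗5 = [70, 70, 70, 67, 88, 88, 67]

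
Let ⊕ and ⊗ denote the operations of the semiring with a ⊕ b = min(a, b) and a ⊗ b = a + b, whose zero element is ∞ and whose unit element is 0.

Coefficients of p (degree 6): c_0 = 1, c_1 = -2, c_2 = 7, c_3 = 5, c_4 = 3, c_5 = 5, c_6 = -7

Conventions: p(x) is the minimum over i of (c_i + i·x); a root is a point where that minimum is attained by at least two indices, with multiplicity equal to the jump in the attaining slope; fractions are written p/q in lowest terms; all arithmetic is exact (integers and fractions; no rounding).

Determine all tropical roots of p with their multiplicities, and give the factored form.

hull edge (i=0, c=1) to (i=1, c=-2): slope -3, span 1
hull edge (i=1, c=-2) to (i=6, c=-7): slope -1, span 5
Factored form: p(x) = -7 ⊗ (x ⊕ 1) ⊗ (x ⊕ 1) ⊗ (x ⊕ 1) ⊗ (x ⊕ 1) ⊗ (x ⊕ 1) ⊗ (x ⊕ 3)
Answer: roots = 1 (mult 5), 3 (mult 1)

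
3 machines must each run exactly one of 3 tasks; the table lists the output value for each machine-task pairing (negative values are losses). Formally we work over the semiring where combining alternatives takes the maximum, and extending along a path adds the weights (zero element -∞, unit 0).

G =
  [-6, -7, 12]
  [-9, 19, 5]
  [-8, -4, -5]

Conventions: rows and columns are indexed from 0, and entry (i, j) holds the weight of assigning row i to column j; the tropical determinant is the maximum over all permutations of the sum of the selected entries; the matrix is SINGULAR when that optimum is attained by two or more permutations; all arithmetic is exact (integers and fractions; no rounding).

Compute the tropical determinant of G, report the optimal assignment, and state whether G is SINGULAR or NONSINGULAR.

σ = (0, 1, 2): (-6) + 19 + (-5) = 8
σ = (0, 2, 1): (-6) + 5 + (-4) = -5
σ = (1, 0, 2): (-7) + (-9) + (-5) = -21
σ = (1, 2, 0): (-7) + 5 + (-8) = -10
σ = (2, 0, 1): 12 + (-9) + (-4) = -1
σ = (2, 1, 0): 12 + 19 + (-8) = 23
Optimal value attained by: σ = (2, 1, 0).
Answer: det⊕(G) = 23; verdict: NONSINGULAR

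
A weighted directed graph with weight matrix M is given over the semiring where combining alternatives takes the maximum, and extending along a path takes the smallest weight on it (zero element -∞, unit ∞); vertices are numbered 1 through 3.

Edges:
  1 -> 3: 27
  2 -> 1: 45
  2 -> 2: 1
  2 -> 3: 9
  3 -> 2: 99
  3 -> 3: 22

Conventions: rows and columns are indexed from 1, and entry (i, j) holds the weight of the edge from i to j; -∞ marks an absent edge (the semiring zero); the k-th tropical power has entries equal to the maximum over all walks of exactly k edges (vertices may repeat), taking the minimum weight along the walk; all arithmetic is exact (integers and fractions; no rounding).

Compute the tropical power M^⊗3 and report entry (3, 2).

M^⊗2:
  [-∞, 27, 22]
  [1, 9, 27]
  [45, 22, 22]
M^⊗3:
  [27, 22, 22]
  [9, 27, 22]
  [22, 22, 27]
Key observation: the optimum is the walk 3->3->3->2, with weight 22 min 22 min 99 = 22.
Optimal value attained by: walk 3->3->3->2.
Answer: (M^⊗3)[3][2] = 22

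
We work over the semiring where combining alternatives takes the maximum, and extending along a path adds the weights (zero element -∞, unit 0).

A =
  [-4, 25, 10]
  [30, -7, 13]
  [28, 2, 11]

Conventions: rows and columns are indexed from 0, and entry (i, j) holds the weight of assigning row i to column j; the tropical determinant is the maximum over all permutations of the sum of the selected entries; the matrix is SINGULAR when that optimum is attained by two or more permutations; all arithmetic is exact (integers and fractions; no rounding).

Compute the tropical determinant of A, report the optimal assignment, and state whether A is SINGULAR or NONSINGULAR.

σ = (0, 1, 2): (-4) + (-7) + 11 = 0
σ = (0, 2, 1): (-4) + 13 + 2 = 11
σ = (1, 0, 2): 25 + 30 + 11 = 66
σ = (1, 2, 0): 25 + 13 + 28 = 66
σ = (2, 0, 1): 10 + 30 + 2 = 42
σ = (2, 1, 0): 10 + (-7) + 28 = 31
Optimal value attained by: σ = (1, 0, 2).
Answer: det⊕(A) = 66; verdict: SINGULAR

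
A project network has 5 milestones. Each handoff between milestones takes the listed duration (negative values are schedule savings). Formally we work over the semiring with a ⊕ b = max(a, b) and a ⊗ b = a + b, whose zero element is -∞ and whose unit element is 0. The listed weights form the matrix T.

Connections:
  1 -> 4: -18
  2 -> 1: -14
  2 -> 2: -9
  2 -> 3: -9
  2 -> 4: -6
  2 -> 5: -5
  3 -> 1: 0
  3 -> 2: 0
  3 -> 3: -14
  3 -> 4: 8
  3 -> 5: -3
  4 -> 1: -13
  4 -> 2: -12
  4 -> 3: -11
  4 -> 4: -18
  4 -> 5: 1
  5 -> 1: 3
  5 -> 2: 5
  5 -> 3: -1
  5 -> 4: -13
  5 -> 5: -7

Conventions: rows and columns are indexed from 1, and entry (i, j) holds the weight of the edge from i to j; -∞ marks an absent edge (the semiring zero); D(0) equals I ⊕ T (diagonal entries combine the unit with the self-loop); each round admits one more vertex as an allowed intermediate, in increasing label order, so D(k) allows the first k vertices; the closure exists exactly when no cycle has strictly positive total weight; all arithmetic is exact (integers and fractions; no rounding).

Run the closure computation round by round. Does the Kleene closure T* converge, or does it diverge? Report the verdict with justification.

D(0):
  [0, -∞, -∞, -18, -∞]
  [-14, 0, -9, -6, -5]
  [0, 0, 0, 8, -3]
  [-13, -12, -11, 0, 1]
  [3, 5, -1, -13, 0]
D(1):
  [0, -∞, -∞, -18, -∞]
  [-14, 0, -9, -6, -5]
  [0, 0, 0, 8, -3]
  [-13, -12, -11, 0, 1]
  [3, 5, -1, -13, 0]
D(2):
  [0, -∞, -∞, -18, -∞]
  [-14, 0, -9, -6, -5]
  [0, 0, 0, 8, -3]
  [-13, -12, -11, 0, 1]
  [3, 5, -1, -1, 0]
D(3):
  [0, -∞, -∞, -18, -∞]
  [-9, 0, -9, -1, -5]
  [0, 0, 0, 8, -3]
  [-11, -11, -11, 0, 1]
  [3, 5, -1, 7, 0]
Detection: at round 4, diagonal entry (5, 5) turns strictly positive.
Key observation: the cycle 5->2->3->4->5 has total weight 5 + (-9) + 8 + 1, which is strictly positive.
Answer: DIVERGES — positive cycle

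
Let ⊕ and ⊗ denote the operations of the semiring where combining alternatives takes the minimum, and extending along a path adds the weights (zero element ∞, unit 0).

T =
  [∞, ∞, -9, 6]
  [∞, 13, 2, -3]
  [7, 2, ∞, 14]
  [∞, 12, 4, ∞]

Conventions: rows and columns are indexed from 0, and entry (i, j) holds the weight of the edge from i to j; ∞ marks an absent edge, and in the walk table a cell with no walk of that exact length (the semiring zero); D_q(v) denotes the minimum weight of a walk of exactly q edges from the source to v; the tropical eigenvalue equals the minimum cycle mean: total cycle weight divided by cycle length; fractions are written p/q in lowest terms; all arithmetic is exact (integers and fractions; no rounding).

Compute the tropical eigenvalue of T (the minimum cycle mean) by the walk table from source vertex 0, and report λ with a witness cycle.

q=0: [0, ∞, ∞, ∞]
q=1: [∞, ∞, -9, 6]
q=2: [-2, -7, 10, 5]
q=3: [17, 6, -11, -10]
q=4: [-4, -9, -6, 3]
Optimal cycle mean attained by: cycle 0->2->0, total (-9) + 7, length 2.
Answer: λ = -1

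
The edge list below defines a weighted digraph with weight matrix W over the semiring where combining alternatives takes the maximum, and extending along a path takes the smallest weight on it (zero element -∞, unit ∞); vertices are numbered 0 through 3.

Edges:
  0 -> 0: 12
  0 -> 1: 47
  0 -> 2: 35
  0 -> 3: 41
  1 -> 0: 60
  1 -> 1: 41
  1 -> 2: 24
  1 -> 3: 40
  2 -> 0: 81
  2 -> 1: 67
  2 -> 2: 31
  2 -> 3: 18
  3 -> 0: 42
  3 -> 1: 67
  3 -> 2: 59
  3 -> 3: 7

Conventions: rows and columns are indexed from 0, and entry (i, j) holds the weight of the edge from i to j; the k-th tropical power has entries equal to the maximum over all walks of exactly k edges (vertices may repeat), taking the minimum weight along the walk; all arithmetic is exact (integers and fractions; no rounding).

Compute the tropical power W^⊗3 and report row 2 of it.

W^⊗2:
  [47, 41, 41, 40]
  [41, 47, 40, 41]
  [60, 47, 35, 41]
  [60, 59, 35, 41]
W^⊗3:
  [41, 47, 40, 41]
  [47, 41, 41, 41]
  [47, 47, 41, 41]
  [59, 47, 41, 41]
Answer: row 2 of W^⊗3 = [47, 47, 41, 41]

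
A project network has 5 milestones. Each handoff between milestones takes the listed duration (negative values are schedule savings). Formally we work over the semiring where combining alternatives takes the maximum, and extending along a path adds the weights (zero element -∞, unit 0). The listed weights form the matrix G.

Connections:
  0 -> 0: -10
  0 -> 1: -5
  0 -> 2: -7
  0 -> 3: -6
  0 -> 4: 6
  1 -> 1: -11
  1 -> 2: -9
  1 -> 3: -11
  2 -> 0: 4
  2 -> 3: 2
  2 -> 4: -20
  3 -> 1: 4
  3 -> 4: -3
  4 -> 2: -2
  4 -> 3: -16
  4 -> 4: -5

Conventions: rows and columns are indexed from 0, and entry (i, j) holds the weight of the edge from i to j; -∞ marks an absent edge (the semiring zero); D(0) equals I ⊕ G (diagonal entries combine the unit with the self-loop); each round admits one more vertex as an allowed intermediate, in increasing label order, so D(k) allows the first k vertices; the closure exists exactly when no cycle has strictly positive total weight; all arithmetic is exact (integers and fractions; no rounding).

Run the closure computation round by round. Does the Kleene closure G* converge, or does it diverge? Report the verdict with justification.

D(0):
  [0, -5, -7, -6, 6]
  [-∞, 0, -9, -11, -∞]
  [4, -∞, 0, 2, -20]
  [-∞, 4, -∞, 0, -3]
  [-∞, -∞, -2, -16, 0]
D(1):
  [0, -5, -7, -6, 6]
  [-∞, 0, -9, -11, -∞]
  [4, -1, 0, 2, 10]
  [-∞, 4, -∞, 0, -3]
  [-∞, -∞, -2, -16, 0]
D(2):
  [0, -5, -7, -6, 6]
  [-∞, 0, -9, -11, -∞]
  [4, -1, 0, 2, 10]
  [-∞, 4, -5, 0, -3]
  [-∞, -∞, -2, -16, 0]
Detection: at round 3, diagonal entry (4, 4) turns strictly positive.
Key observation: the cycle 4->2->0->4 has total weight (-2) + 4 + 6, which is strictly positive.
Answer: DIVERGES — positive cycle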